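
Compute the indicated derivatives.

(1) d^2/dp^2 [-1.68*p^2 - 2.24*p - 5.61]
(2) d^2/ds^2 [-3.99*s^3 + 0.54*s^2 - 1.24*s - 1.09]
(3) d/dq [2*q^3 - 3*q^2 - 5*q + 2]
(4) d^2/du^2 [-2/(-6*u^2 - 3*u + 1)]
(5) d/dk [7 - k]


(1) = -3.36000000000000
(2) = 1.08 - 23.94*s
(3) = 6*q^2 - 6*q - 5
(4) = 12*(-12*u^2 - 6*u + 3*(4*u + 1)^2 + 2)/(6*u^2 + 3*u - 1)^3
(5) = -1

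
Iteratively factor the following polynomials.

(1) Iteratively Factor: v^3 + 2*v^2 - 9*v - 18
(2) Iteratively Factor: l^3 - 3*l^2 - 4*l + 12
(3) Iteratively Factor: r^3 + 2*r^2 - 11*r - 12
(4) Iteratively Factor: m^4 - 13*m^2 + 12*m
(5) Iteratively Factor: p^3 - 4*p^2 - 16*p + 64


(1) = (v - 3)*(v^2 + 5*v + 6) = (v - 3)*(v + 2)*(v + 3)
(2) = (l - 2)*(l^2 - l - 6) = (l - 3)*(l - 2)*(l + 2)
(3) = (r + 1)*(r^2 + r - 12) = (r + 1)*(r + 4)*(r - 3)
(4) = (m - 1)*(m^3 + m^2 - 12*m) = (m - 1)*(m + 4)*(m^2 - 3*m) = (m - 3)*(m - 1)*(m + 4)*(m)
(5) = (p + 4)*(p^2 - 8*p + 16) = (p - 4)*(p + 4)*(p - 4)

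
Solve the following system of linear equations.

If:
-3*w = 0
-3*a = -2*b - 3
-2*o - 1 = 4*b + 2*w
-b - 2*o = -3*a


Then:
a = 7/15
b = -4/5
o = 11/10
w = 0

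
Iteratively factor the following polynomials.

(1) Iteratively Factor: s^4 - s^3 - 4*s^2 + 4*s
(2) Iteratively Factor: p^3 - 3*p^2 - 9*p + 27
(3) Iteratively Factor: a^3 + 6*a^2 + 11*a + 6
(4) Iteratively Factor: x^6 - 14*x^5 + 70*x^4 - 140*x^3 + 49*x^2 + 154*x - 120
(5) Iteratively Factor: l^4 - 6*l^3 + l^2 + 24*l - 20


(1) = (s - 2)*(s^3 + s^2 - 2*s) = s*(s - 2)*(s^2 + s - 2) = s*(s - 2)*(s - 1)*(s + 2)
(2) = (p + 3)*(p^2 - 6*p + 9) = (p - 3)*(p + 3)*(p - 3)
(3) = (a + 2)*(a^2 + 4*a + 3) = (a + 1)*(a + 2)*(a + 3)
(4) = (x - 4)*(x^5 - 10*x^4 + 30*x^3 - 20*x^2 - 31*x + 30) = (x - 4)*(x - 2)*(x^4 - 8*x^3 + 14*x^2 + 8*x - 15) = (x - 4)*(x - 2)*(x + 1)*(x^3 - 9*x^2 + 23*x - 15) = (x - 4)*(x - 2)*(x - 1)*(x + 1)*(x^2 - 8*x + 15) = (x - 4)*(x - 3)*(x - 2)*(x - 1)*(x + 1)*(x - 5)
(5) = (l + 2)*(l^3 - 8*l^2 + 17*l - 10) = (l - 2)*(l + 2)*(l^2 - 6*l + 5) = (l - 2)*(l - 1)*(l + 2)*(l - 5)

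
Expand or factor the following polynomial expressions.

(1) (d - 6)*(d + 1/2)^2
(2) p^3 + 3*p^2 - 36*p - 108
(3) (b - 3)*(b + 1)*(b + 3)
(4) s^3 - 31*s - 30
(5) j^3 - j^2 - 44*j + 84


(1) = d^3 - 5*d^2 - 23*d/4 - 3/2
(2) = (p - 6)*(p + 3)*(p + 6)
(3) = b^3 + b^2 - 9*b - 9
(4) = (s - 6)*(s + 1)*(s + 5)
(5) = (j - 6)*(j - 2)*(j + 7)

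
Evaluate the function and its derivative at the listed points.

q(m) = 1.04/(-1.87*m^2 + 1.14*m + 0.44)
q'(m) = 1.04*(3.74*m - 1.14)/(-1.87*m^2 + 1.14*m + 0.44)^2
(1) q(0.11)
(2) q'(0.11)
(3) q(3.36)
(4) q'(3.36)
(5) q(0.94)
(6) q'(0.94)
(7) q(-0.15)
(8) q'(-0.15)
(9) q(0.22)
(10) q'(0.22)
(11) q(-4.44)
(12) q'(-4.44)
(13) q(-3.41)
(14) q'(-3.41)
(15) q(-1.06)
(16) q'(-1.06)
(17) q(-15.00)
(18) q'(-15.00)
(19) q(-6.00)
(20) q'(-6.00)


(1) = 1.92
(2) = -2.57
(3) = -0.06
(4) = 0.04
(5) = -7.39
(6) = 124.74
(7) = 4.58
(8) = -34.35
(9) = 1.73
(10) = -0.92
(11) = -0.03
(12) = -0.01
(13) = -0.04
(14) = -0.02
(15) = -0.36
(16) = -0.64
(17) = -0.00
(18) = -0.00
(19) = -0.01
(20) = -0.00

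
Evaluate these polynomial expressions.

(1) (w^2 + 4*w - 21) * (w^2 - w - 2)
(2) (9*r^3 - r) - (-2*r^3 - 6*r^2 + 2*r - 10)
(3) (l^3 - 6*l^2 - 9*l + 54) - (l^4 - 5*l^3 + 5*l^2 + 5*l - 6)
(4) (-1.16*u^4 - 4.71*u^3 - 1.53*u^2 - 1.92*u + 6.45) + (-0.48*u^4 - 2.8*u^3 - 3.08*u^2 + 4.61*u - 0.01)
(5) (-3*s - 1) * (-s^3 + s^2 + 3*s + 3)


(1) = w^4 + 3*w^3 - 27*w^2 + 13*w + 42
(2) = 11*r^3 + 6*r^2 - 3*r + 10
(3) = -l^4 + 6*l^3 - 11*l^2 - 14*l + 60
(4) = -1.64*u^4 - 7.51*u^3 - 4.61*u^2 + 2.69*u + 6.44
(5) = 3*s^4 - 2*s^3 - 10*s^2 - 12*s - 3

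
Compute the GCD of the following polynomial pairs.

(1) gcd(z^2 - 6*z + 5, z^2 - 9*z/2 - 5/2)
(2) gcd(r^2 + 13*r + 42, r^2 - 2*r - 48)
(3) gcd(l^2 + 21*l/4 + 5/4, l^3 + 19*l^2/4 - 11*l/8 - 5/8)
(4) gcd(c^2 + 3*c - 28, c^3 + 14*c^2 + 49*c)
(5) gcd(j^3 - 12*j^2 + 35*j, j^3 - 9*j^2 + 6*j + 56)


(1) = z - 5
(2) = r + 6
(3) = gcd((l + 1/4)*(l + 5), (l - 1/2)*(l + 1/4)*(l + 5)) = l^2 + 21*l/4 + 5/4
(4) = gcd((c - 4)*(c + 7), c*(c + 7)^2) = c + 7
(5) = j - 7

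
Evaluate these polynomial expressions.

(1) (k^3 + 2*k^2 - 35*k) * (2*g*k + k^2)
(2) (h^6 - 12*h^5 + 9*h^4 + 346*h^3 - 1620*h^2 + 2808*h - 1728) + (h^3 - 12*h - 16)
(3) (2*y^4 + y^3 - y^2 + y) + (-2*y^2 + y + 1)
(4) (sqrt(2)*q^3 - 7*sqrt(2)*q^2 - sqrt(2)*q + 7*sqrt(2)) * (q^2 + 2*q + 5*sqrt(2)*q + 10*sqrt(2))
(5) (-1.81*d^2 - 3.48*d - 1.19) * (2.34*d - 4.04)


(1) = 2*g*k^4 + 4*g*k^3 - 70*g*k^2 + k^5 + 2*k^4 - 35*k^3
(2) = h^6 - 12*h^5 + 9*h^4 + 347*h^3 - 1620*h^2 + 2796*h - 1744
(3) = 2*y^4 + y^3 - 3*y^2 + 2*y + 1
(4) = sqrt(2)*q^5 - 5*sqrt(2)*q^4 + 10*q^4 - 50*q^3 - 15*sqrt(2)*q^3 - 150*q^2 + 5*sqrt(2)*q^2 + 14*sqrt(2)*q + 50*q + 140
(5) = -4.2354*d^3 - 0.8308*d^2 + 11.2746*d + 4.8076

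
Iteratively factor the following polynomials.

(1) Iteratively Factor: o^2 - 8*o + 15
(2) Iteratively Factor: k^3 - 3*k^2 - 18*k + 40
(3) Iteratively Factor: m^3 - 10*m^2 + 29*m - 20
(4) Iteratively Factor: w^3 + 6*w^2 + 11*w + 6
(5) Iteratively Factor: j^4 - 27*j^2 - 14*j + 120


(1) = (o - 3)*(o - 5)
(2) = (k - 5)*(k^2 + 2*k - 8) = (k - 5)*(k - 2)*(k + 4)
(3) = (m - 4)*(m^2 - 6*m + 5) = (m - 5)*(m - 4)*(m - 1)
(4) = (w + 3)*(w^2 + 3*w + 2) = (w + 2)*(w + 3)*(w + 1)
(5) = (j + 4)*(j^3 - 4*j^2 - 11*j + 30) = (j + 3)*(j + 4)*(j^2 - 7*j + 10) = (j - 5)*(j + 3)*(j + 4)*(j - 2)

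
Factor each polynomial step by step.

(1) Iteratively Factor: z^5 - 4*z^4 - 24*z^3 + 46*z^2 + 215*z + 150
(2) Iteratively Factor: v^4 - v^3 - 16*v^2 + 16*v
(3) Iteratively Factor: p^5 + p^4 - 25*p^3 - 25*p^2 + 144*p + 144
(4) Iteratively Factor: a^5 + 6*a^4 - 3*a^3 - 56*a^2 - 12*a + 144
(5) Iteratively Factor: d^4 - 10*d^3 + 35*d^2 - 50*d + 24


(1) = (z + 2)*(z^4 - 6*z^3 - 12*z^2 + 70*z + 75) = (z + 1)*(z + 2)*(z^3 - 7*z^2 - 5*z + 75) = (z + 1)*(z + 2)*(z + 3)*(z^2 - 10*z + 25) = (z - 5)*(z + 1)*(z + 2)*(z + 3)*(z - 5)
(2) = (v + 4)*(v^3 - 5*v^2 + 4*v) = (v - 4)*(v + 4)*(v^2 - v) = (v - 4)*(v - 1)*(v + 4)*(v)
(3) = (p + 4)*(p^4 - 3*p^3 - 13*p^2 + 27*p + 36) = (p + 3)*(p + 4)*(p^3 - 6*p^2 + 5*p + 12) = (p - 4)*(p + 3)*(p + 4)*(p^2 - 2*p - 3) = (p - 4)*(p + 1)*(p + 3)*(p + 4)*(p - 3)
(4) = (a + 4)*(a^4 + 2*a^3 - 11*a^2 - 12*a + 36) = (a + 3)*(a + 4)*(a^3 - a^2 - 8*a + 12) = (a - 2)*(a + 3)*(a + 4)*(a^2 + a - 6) = (a - 2)*(a + 3)^2*(a + 4)*(a - 2)
(5) = (d - 1)*(d^3 - 9*d^2 + 26*d - 24) = (d - 4)*(d - 1)*(d^2 - 5*d + 6) = (d - 4)*(d - 2)*(d - 1)*(d - 3)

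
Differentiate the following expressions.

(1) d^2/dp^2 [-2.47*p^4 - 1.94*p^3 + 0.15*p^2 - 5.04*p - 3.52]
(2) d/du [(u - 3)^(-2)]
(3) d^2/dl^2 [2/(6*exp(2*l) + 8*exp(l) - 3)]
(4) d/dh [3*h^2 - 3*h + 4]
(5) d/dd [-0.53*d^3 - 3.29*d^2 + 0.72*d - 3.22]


(1) = -29.64*p^2 - 11.64*p + 0.3
(2) = -2/(u - 3)^3
(3) = 16*(-(3*exp(l) + 1)*(6*exp(2*l) + 8*exp(l) - 3) + 4*(3*exp(l) + 2)^2*exp(l))*exp(l)/(6*exp(2*l) + 8*exp(l) - 3)^3
(4) = 6*h - 3
(5) = -1.59*d^2 - 6.58*d + 0.72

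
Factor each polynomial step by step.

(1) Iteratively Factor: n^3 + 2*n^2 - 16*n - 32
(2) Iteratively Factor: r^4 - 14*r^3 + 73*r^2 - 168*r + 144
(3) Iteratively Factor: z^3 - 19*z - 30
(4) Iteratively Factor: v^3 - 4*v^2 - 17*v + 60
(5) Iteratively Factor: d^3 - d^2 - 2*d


(1) = (n + 2)*(n^2 - 16) = (n - 4)*(n + 2)*(n + 4)
(2) = (r - 4)*(r^3 - 10*r^2 + 33*r - 36) = (r - 4)^2*(r^2 - 6*r + 9) = (r - 4)^2*(r - 3)*(r - 3)
(3) = (z - 5)*(z^2 + 5*z + 6) = (z - 5)*(z + 3)*(z + 2)
(4) = (v + 4)*(v^2 - 8*v + 15) = (v - 3)*(v + 4)*(v - 5)
(5) = (d)*(d^2 - d - 2) = d*(d + 1)*(d - 2)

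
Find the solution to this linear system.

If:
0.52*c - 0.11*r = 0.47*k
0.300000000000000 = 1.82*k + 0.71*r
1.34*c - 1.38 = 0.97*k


Then:
c = -0.85
k = -2.60
r = 7.08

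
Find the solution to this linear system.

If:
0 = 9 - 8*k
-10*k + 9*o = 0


Then:
k = 9/8
o = 5/4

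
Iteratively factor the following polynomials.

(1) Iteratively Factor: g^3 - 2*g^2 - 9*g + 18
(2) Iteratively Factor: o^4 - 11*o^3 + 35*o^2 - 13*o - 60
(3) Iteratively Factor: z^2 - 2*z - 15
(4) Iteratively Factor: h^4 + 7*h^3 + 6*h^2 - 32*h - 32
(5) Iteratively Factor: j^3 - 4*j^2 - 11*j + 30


(1) = (g - 2)*(g^2 - 9) = (g - 3)*(g - 2)*(g + 3)
(2) = (o - 4)*(o^3 - 7*o^2 + 7*o + 15) = (o - 4)*(o - 3)*(o^2 - 4*o - 5) = (o - 4)*(o - 3)*(o + 1)*(o - 5)
(3) = (z + 3)*(z - 5)
(4) = (h + 4)*(h^3 + 3*h^2 - 6*h - 8) = (h - 2)*(h + 4)*(h^2 + 5*h + 4) = (h - 2)*(h + 1)*(h + 4)*(h + 4)
(5) = (j - 5)*(j^2 + j - 6) = (j - 5)*(j + 3)*(j - 2)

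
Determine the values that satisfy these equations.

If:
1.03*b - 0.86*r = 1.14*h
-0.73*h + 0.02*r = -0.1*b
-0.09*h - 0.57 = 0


Then:
b = -38.65
h = -6.33
r = -37.90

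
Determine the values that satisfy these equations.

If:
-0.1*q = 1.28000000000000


Then:
q = -12.80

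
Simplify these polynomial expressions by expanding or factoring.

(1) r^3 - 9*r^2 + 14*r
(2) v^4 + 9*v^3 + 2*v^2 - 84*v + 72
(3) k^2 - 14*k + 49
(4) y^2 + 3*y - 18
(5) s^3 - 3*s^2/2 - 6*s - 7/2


(1) = r*(r - 7)*(r - 2)
(2) = (v - 2)*(v - 1)*(v + 6)^2
(3) = (k - 7)^2
(4) = (y - 3)*(y + 6)
(5) = (s - 7/2)*(s + 1)^2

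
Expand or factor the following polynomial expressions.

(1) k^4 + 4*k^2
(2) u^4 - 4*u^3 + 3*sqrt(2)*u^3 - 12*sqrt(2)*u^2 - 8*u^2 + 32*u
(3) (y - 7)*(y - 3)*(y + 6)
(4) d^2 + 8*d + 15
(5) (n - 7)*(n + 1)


(1) = k^2*(k - 2*I)*(k + 2*I)
(2) = u*(u - 4)*(u - sqrt(2))*(u + 4*sqrt(2))
(3) = y^3 - 4*y^2 - 39*y + 126
(4) = (d + 3)*(d + 5)
(5) = n^2 - 6*n - 7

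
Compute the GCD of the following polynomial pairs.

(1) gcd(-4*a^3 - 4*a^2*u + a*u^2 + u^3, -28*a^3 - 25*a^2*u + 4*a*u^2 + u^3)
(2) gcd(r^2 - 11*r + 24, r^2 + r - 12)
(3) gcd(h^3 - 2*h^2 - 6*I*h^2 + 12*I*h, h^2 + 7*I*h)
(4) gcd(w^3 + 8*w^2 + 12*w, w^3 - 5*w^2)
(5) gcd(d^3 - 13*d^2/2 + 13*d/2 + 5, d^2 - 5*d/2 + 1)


(1) = a + u
(2) = gcd((r - 8)*(r - 3), (r - 3)*(r + 4)) = r - 3
(3) = h
(4) = w
(5) = gcd((d - 5)*(d - 2)*(d + 1/2), (d - 2)*(d - 1/2)) = d - 2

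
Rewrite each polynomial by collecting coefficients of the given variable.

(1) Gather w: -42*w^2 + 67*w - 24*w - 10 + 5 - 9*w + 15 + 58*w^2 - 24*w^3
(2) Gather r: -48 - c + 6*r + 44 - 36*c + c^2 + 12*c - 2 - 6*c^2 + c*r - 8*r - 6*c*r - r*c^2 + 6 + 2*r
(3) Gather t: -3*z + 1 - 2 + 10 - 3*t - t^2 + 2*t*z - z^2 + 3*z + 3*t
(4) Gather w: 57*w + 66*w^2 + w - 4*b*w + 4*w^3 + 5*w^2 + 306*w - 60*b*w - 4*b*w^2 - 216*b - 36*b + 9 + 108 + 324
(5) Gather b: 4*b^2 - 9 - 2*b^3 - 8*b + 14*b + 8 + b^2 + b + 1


(1) = -24*w^3 + 16*w^2 + 34*w + 10
(2) = -5*c^2 - 25*c + r*(-c^2 - 5*c)
(3) = -t^2 + 2*t*z - z^2 + 9
(4) = -252*b + 4*w^3 + w^2*(71 - 4*b) + w*(364 - 64*b) + 441
(5) = -2*b^3 + 5*b^2 + 7*b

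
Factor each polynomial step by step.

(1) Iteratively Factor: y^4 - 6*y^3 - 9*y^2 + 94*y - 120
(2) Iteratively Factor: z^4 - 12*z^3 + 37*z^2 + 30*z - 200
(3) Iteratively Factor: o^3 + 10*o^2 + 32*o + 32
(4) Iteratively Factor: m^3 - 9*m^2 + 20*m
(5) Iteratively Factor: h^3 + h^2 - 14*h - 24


(1) = (y - 3)*(y^3 - 3*y^2 - 18*y + 40) = (y - 5)*(y - 3)*(y^2 + 2*y - 8) = (y - 5)*(y - 3)*(y - 2)*(y + 4)
(2) = (z - 4)*(z^3 - 8*z^2 + 5*z + 50) = (z - 5)*(z - 4)*(z^2 - 3*z - 10) = (z - 5)^2*(z - 4)*(z + 2)
(3) = (o + 4)*(o^2 + 6*o + 8) = (o + 4)^2*(o + 2)
(4) = (m - 5)*(m^2 - 4*m) = (m - 5)*(m - 4)*(m)
(5) = (h - 4)*(h^2 + 5*h + 6) = (h - 4)*(h + 2)*(h + 3)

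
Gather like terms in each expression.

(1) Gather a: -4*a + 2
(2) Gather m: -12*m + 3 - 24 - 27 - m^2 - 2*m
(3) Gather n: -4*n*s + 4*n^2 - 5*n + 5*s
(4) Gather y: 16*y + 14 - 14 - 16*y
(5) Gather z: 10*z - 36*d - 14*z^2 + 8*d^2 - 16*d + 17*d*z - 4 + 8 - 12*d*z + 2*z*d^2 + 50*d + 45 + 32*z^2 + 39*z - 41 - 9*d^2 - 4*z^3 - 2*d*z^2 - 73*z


(1) = 2 - 4*a
(2) = -m^2 - 14*m - 48
(3) = 4*n^2 + n*(-4*s - 5) + 5*s
(4) = 0
(5) = -d^2 - 2*d - 4*z^3 + z^2*(18 - 2*d) + z*(2*d^2 + 5*d - 24) + 8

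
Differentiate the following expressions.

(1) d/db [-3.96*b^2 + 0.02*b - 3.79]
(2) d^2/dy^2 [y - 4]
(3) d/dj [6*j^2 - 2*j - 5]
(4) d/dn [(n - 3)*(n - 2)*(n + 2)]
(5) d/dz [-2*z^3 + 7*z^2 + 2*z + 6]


(1) = 0.02 - 7.92*b
(2) = 0
(3) = 12*j - 2
(4) = 3*n^2 - 6*n - 4
(5) = -6*z^2 + 14*z + 2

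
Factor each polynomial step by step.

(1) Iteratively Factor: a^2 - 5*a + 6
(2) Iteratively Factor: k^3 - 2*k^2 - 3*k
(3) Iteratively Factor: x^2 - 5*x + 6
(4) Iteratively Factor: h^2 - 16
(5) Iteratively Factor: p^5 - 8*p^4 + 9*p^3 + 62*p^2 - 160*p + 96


(1) = (a - 3)*(a - 2)
(2) = (k)*(k^2 - 2*k - 3) = k*(k + 1)*(k - 3)
(3) = (x - 3)*(x - 2)
(4) = (h + 4)*(h - 4)
(5) = (p - 2)*(p^4 - 6*p^3 - 3*p^2 + 56*p - 48) = (p - 4)*(p - 2)*(p^3 - 2*p^2 - 11*p + 12) = (p - 4)*(p - 2)*(p - 1)*(p^2 - p - 12) = (p - 4)^2*(p - 2)*(p - 1)*(p + 3)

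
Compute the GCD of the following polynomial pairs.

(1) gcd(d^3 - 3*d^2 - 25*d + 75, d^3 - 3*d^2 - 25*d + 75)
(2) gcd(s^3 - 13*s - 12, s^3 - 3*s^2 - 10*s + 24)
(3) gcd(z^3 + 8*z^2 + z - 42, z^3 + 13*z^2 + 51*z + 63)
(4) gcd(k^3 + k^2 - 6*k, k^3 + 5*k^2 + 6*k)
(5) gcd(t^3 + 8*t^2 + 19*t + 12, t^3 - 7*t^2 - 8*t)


(1) = gcd((d - 5)*(d - 3)*(d + 5), (d - 5)*(d - 3)*(d + 5)) = d^3 - 3*d^2 - 25*d + 75
(2) = s^2 - s - 12
(3) = gcd((z - 2)*(z + 3)*(z + 7), (z + 3)^2*(z + 7)) = z^2 + 10*z + 21
(4) = k^2 + 3*k
(5) = gcd((t + 1)*(t + 3)*(t + 4), t*(t - 8)*(t + 1)) = t + 1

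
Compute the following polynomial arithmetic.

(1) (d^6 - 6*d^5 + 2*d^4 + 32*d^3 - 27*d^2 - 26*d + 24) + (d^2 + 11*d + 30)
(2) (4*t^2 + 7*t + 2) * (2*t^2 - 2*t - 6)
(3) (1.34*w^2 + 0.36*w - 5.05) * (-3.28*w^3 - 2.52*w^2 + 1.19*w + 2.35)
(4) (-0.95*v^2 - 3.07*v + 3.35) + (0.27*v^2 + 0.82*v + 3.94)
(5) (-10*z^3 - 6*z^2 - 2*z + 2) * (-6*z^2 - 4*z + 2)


(1) = d^6 - 6*d^5 + 2*d^4 + 32*d^3 - 26*d^2 - 15*d + 54
(2) = 8*t^4 + 6*t^3 - 34*t^2 - 46*t - 12
(3) = -4.3952*w^5 - 4.5576*w^4 + 17.2514*w^3 + 16.3034*w^2 - 5.1635*w - 11.8675
(4) = -0.68*v^2 - 2.25*v + 7.29
(5) = 60*z^5 + 76*z^4 + 16*z^3 - 16*z^2 - 12*z + 4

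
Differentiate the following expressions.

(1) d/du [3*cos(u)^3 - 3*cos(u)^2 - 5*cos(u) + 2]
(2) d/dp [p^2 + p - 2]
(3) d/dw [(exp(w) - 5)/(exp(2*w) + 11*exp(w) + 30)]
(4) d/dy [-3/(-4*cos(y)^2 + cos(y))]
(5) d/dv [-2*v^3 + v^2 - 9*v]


(1) = (-9*cos(u)^2 + 6*cos(u) + 5)*sin(u)
(2) = 2*p + 1
(3) = (-(exp(w) - 5)*(2*exp(w) + 11) + exp(2*w) + 11*exp(w) + 30)*exp(w)/(exp(2*w) + 11*exp(w) + 30)^2
(4) = 3*(-sin(y)/cos(y)^2 + 8*tan(y))/(4*cos(y) - 1)^2
(5) = -6*v^2 + 2*v - 9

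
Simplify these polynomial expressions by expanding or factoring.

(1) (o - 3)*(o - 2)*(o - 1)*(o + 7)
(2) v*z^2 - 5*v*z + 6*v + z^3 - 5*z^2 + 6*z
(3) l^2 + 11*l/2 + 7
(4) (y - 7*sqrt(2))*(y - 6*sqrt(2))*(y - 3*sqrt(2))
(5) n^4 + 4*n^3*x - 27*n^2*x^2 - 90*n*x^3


(1) = o^4 + o^3 - 31*o^2 + 71*o - 42
(2) = (v + z)*(z - 3)*(z - 2)
(3) = (l + 2)*(l + 7/2)
(4) = y^3 - 16*sqrt(2)*y^2 + 162*y - 252*sqrt(2)
(5) = n*(n - 5*x)*(n + 3*x)*(n + 6*x)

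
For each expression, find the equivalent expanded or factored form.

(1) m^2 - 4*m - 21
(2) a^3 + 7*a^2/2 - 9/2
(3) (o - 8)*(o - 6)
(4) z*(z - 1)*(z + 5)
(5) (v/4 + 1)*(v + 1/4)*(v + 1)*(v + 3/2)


(1) = (m - 7)*(m + 3)
(2) = (a - 1)*(a + 3/2)*(a + 3)
(3) = o^2 - 14*o + 48
(4) = z^3 + 4*z^2 - 5*z
(5) = v^4/4 + 27*v^3/16 + 105*v^2/32 + 71*v/32 + 3/8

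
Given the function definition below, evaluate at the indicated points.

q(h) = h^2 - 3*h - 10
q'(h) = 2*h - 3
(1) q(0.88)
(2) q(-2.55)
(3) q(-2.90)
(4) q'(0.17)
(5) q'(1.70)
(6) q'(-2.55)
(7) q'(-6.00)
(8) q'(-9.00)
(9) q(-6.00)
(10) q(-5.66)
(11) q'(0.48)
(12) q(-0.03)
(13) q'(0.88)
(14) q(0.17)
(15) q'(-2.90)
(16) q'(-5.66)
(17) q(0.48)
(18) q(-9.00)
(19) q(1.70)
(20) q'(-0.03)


(1) = -11.87
(2) = 4.15
(3) = 7.11
(4) = -2.66
(5) = 0.40
(6) = -8.10
(7) = -15.00
(8) = -21.00
(9) = 44.00
(10) = 39.02
(11) = -2.04
(12) = -9.91
(13) = -1.24
(14) = -10.48
(15) = -8.80
(16) = -14.32
(17) = -11.21
(18) = 98.00
(19) = -12.21
(20) = -3.06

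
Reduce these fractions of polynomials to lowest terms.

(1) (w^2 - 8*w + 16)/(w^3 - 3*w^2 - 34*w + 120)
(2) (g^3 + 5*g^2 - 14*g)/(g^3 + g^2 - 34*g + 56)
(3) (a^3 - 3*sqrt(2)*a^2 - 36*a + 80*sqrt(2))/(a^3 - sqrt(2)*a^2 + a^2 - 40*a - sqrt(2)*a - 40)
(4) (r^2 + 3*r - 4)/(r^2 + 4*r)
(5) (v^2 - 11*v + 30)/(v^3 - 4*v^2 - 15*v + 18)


(1) = (w - 4)/(w^2 + w - 30)
(2) = g/(g - 4)
(3) = (a - 2*sqrt(2))/(a + 1)
(4) = (r - 1)/r
(5) = (v - 5)/(v^2 + 2*v - 3)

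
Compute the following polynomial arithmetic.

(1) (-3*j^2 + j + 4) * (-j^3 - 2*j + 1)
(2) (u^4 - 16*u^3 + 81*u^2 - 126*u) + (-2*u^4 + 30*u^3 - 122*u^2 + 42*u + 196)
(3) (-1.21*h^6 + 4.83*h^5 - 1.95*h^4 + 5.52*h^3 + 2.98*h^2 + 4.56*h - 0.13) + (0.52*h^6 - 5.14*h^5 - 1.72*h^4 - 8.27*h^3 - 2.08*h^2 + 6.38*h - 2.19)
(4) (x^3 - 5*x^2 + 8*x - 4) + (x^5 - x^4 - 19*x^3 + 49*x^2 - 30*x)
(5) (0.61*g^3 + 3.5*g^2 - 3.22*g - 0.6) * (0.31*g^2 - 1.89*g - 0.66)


(1) = 3*j^5 - j^4 + 2*j^3 - 5*j^2 - 7*j + 4
(2) = -u^4 + 14*u^3 - 41*u^2 - 84*u + 196
(3) = -0.69*h^6 - 0.31*h^5 - 3.67*h^4 - 2.75*h^3 + 0.9*h^2 + 10.94*h - 2.32
(4) = x^5 - x^4 - 18*x^3 + 44*x^2 - 22*x - 4
(5) = 0.1891*g^5 - 0.0679*g^4 - 8.0158*g^3 + 3.5898*g^2 + 3.2592*g + 0.396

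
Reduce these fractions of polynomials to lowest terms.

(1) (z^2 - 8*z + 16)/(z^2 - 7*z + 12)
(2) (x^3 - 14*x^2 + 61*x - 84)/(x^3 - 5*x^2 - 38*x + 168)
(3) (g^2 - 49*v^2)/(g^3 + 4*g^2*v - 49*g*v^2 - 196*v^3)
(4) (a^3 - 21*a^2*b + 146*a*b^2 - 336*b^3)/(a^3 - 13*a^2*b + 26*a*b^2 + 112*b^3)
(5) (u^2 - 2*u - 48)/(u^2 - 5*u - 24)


(1) = (z - 4)/(z - 3)
(2) = (x - 3)/(x + 6)
(3) = 1/(g + 4*v)
(4) = (a - 6*b)/(a + 2*b)
(5) = (u + 6)/(u + 3)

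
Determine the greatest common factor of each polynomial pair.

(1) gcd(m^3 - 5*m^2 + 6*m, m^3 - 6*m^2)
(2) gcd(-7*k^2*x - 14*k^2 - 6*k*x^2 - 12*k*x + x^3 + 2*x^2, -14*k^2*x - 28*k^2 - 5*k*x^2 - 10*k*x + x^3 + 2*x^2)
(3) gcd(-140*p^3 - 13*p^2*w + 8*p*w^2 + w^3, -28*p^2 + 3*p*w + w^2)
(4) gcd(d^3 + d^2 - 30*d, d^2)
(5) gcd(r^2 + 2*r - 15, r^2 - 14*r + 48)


(1) = gcd(m*(m - 3)*(m - 2), m^2*(m - 6)) = m
(2) = gcd((-7*k + x)*(k + x)*(x + 2), (-7*k + x)*(2*k + x)*(x + 2)) = -7*k*x - 14*k + x^2 + 2*x
(3) = 28*p^2 - 3*p*w - w^2
(4) = d
(5) = 1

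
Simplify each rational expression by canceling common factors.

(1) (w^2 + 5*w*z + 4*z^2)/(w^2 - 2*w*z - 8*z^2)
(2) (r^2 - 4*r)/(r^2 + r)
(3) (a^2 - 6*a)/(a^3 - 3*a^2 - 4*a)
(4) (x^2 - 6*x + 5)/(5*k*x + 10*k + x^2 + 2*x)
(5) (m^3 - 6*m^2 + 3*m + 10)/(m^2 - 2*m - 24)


(1) = (-w^2 - 5*w*z - 4*z^2)/(-w^2 + 2*w*z + 8*z^2)
(2) = (r - 4)/(r + 1)
(3) = (a - 6)/(a^2 - 3*a - 4)
(4) = (x^2 - 6*x + 5)/(5*k*x + 10*k + x^2 + 2*x)
(5) = (m^3 - 6*m^2 + 3*m + 10)/(m^2 - 2*m - 24)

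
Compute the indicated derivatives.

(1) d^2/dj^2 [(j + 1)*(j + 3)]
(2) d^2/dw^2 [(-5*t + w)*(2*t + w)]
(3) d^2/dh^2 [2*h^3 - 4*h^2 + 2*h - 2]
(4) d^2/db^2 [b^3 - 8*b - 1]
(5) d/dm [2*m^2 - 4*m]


(1) = 2
(2) = 2
(3) = 12*h - 8
(4) = 6*b
(5) = 4*m - 4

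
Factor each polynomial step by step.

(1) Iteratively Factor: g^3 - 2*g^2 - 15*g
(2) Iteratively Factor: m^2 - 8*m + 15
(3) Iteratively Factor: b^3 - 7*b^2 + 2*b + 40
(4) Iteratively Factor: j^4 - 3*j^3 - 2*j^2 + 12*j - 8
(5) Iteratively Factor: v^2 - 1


(1) = (g)*(g^2 - 2*g - 15) = g*(g + 3)*(g - 5)
(2) = (m - 3)*(m - 5)
(3) = (b - 4)*(b^2 - 3*b - 10) = (b - 5)*(b - 4)*(b + 2)
(4) = (j - 2)*(j^3 - j^2 - 4*j + 4) = (j - 2)*(j - 1)*(j^2 - 4) = (j - 2)^2*(j - 1)*(j + 2)
(5) = (v + 1)*(v - 1)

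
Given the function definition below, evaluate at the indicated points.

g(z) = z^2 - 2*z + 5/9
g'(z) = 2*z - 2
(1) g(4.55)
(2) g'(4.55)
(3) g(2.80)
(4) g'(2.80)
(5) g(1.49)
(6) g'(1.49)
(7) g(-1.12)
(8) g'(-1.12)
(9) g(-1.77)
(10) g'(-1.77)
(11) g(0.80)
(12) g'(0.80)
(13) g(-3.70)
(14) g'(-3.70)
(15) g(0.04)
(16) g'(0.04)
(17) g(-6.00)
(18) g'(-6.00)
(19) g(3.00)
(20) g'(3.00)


(1) = 12.16
(2) = 7.10
(3) = 2.80
(4) = 3.60
(5) = -0.20
(6) = 0.98
(7) = 4.05
(8) = -4.24
(9) = 7.23
(10) = -5.54
(11) = -0.40
(12) = -0.40
(13) = 21.65
(14) = -9.40
(15) = 0.48
(16) = -1.92
(17) = 48.56
(18) = -14.00
(19) = 3.56
(20) = 4.00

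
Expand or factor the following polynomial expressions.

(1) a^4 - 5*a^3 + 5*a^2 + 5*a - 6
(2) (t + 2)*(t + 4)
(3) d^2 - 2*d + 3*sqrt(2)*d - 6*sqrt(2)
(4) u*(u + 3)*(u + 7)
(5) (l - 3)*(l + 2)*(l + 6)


(1) = (a - 3)*(a - 2)*(a - 1)*(a + 1)
(2) = t^2 + 6*t + 8
(3) = (d - 2)*(d + 3*sqrt(2))
(4) = u^3 + 10*u^2 + 21*u
(5) = l^3 + 5*l^2 - 12*l - 36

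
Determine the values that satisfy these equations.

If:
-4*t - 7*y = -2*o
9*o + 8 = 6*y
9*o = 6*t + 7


Then:
o = -28/87
t = -287/174
y = 74/87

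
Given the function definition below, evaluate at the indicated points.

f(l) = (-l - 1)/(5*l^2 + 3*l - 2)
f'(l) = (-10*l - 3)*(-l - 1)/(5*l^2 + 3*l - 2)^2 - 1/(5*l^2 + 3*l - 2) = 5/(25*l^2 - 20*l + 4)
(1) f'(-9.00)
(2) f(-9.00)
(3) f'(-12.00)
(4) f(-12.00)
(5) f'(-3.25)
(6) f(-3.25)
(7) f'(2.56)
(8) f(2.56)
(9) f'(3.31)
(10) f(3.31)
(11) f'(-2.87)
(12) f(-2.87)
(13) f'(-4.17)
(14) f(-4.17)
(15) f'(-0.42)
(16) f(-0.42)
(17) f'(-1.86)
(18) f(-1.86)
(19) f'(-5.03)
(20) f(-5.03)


(1) = 0.00
(2) = 0.02
(3) = 0.00
(4) = 0.02
(5) = 0.02
(6) = 0.05
(7) = 0.04
(8) = -0.09
(9) = 0.02
(10) = -0.07
(11) = 0.02
(12) = 0.06
(13) = 0.01
(14) = 0.04
(15) = 0.30
(16) = 0.24
(17) = 0.04
(18) = 0.09
(19) = 0.01
(20) = 0.04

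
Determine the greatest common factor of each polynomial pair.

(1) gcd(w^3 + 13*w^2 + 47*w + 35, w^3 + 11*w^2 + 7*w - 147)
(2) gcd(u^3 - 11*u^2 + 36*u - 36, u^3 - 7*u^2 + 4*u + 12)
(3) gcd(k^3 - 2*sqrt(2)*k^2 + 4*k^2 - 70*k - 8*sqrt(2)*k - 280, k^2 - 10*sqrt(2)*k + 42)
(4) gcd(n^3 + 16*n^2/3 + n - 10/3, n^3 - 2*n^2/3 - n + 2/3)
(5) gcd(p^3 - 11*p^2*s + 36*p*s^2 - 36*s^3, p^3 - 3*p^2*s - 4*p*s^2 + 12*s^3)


(1) = w + 7
(2) = u^2 - 8*u + 12
(3) = gcd((k + 4)*(k - 7*sqrt(2))*(k + 5*sqrt(2)), (k - 7*sqrt(2))*(k - 3*sqrt(2))) = k - 7*sqrt(2)
(4) = gcd((n - 2/3)*(n + 1)*(n + 5), (n - 1)*(n - 2/3)*(n + 1)) = n^2 + n/3 - 2/3
(5) = gcd((p - 6*s)*(p - 3*s)*(p - 2*s), (p - 3*s)*(p - 2*s)*(p + 2*s)) = p^2 - 5*p*s + 6*s^2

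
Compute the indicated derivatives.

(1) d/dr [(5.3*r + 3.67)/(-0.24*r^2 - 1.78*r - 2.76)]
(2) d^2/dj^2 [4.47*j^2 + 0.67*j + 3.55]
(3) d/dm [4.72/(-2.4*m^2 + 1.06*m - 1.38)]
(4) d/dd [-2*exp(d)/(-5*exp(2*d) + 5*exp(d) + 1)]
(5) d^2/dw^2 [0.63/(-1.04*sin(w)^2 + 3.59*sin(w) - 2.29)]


(1) = (1.272*r^2 + 1.7616*r - 8.0954)/(0.0576*r^4 + 0.8544*r^3 + 4.4932*r^2 + 9.8256*r + 7.6176)
(2) = 8.94000000000000
(3) = (22.656*m - 5.0032)/(2.4*m^2 - 1.06*m + 1.38)^2
(4) = (-10*exp(2*d) - 2)*exp(d)/(25*exp(4*d) - 50*exp(3*d) + 15*exp(2*d) + 10*exp(d) + 1)
(5) = (2.725632*sin(w)^4 - 7.056504*sin(w)^3 - 1.970577*sin(w)^2 + 19.292301*sin(w) - 13.23819)/(1.04*sin(w)^2 - 3.59*sin(w) + 2.29)^3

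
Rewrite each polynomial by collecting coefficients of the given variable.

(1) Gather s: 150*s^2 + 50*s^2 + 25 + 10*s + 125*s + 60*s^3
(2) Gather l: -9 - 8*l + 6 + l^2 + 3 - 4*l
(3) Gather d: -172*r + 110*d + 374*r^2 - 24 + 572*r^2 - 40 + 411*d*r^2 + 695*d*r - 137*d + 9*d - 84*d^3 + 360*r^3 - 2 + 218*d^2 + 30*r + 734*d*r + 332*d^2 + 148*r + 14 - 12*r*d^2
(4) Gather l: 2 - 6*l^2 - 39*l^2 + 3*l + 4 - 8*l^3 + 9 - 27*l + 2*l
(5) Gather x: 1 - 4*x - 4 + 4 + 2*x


(1) = 60*s^3 + 200*s^2 + 135*s + 25
(2) = l^2 - 12*l
(3) = -84*d^3 + d^2*(550 - 12*r) + d*(411*r^2 + 1429*r - 18) + 360*r^3 + 946*r^2 + 6*r - 52
(4) = -8*l^3 - 45*l^2 - 22*l + 15
(5) = 1 - 2*x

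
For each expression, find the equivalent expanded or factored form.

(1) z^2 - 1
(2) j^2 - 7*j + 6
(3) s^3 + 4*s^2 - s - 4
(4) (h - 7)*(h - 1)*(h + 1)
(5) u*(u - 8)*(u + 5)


(1) = (z - 1)*(z + 1)
(2) = (j - 6)*(j - 1)
(3) = (s - 1)*(s + 1)*(s + 4)
(4) = h^3 - 7*h^2 - h + 7
(5) = u^3 - 3*u^2 - 40*u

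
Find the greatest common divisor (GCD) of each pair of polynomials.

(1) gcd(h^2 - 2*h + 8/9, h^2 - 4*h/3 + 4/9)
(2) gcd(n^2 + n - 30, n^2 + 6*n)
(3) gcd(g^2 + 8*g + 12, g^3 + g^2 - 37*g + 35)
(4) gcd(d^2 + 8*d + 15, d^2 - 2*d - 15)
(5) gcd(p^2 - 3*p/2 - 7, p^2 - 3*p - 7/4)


(1) = gcd((h - 4/3)*(h - 2/3), (h - 2/3)^2) = h - 2/3
(2) = n + 6
(3) = 1
(4) = gcd((d + 3)*(d + 5), (d - 5)*(d + 3)) = d + 3
(5) = p - 7/2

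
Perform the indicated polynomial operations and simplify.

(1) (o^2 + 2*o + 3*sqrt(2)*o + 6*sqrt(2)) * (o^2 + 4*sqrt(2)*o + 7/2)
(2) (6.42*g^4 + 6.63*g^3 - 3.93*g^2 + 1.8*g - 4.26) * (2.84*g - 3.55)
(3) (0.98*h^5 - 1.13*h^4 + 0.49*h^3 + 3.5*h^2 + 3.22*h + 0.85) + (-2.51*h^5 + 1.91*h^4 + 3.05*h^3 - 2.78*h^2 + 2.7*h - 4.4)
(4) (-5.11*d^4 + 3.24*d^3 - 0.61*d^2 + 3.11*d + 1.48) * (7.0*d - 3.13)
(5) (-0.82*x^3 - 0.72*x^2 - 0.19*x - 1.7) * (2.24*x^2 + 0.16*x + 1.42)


(1) = o^4 + 2*o^3 + 7*sqrt(2)*o^3 + 14*sqrt(2)*o^2 + 55*o^2/2 + 21*sqrt(2)*o/2 + 55*o + 21*sqrt(2)
(2) = 18.2328*g^5 - 3.9618*g^4 - 34.6977*g^3 + 19.0635*g^2 - 18.4884*g + 15.123
(3) = -1.53*h^5 + 0.78*h^4 + 3.54*h^3 + 0.72*h^2 + 5.92*h - 3.55
(4) = -35.77*d^5 + 38.6743*d^4 - 14.4112*d^3 + 23.6793*d^2 + 0.6257*d - 4.6324
(5) = -1.8368*x^5 - 1.744*x^4 - 1.7052*x^3 - 4.8608*x^2 - 0.5418*x - 2.414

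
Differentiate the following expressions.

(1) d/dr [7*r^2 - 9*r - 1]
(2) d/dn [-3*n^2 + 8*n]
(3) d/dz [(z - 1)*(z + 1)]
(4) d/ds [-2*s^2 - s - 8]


(1) = 14*r - 9
(2) = 8 - 6*n
(3) = 2*z
(4) = -4*s - 1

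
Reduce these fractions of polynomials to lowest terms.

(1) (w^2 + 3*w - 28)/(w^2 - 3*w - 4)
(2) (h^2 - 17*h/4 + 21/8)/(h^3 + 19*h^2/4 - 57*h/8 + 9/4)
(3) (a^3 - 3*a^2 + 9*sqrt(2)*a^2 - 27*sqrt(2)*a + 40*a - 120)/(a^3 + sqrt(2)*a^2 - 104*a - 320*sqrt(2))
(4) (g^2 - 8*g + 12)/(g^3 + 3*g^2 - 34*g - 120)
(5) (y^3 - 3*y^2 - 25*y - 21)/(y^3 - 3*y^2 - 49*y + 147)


(1) = (w + 7)/(w + 1)
(2) = (2*h - 7)/(2*h^2 + 11*h - 6)
(3) = (a - 3)/(a - 8*sqrt(2))
(4) = (g - 2)/(g^2 + 9*g + 20)
(5) = (y^2 + 4*y + 3)/(y^2 + 4*y - 21)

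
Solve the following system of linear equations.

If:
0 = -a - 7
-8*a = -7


Then:
No Solution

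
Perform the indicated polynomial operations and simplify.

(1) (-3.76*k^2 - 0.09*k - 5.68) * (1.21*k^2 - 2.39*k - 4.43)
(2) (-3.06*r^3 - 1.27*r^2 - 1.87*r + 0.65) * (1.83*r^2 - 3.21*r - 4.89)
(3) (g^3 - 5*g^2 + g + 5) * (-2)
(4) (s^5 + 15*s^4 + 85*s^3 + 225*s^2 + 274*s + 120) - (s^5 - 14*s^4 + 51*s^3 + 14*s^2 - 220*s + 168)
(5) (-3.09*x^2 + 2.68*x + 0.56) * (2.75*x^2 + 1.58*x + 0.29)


(1) = -4.5496*k^4 + 8.8775*k^3 + 9.9991*k^2 + 13.9739*k + 25.1624
(2) = -5.5998*r^5 + 7.4985*r^4 + 15.618*r^3 + 13.4025*r^2 + 7.0578*r - 3.1785
(3) = -2*g^3 + 10*g^2 - 2*g - 10
(4) = 29*s^4 + 34*s^3 + 211*s^2 + 494*s - 48
(5) = -8.4975*x^4 + 2.4878*x^3 + 4.8783*x^2 + 1.662*x + 0.1624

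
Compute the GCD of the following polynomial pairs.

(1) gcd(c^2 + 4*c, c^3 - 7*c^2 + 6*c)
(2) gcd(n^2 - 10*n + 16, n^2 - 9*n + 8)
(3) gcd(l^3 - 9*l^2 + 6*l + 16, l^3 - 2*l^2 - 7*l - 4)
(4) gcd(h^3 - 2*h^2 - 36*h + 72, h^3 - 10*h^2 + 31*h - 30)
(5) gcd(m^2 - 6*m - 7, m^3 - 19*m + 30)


(1) = c
(2) = n - 8
(3) = l + 1
(4) = h - 2
(5) = gcd((m - 7)*(m + 1), (m - 3)*(m - 2)*(m + 5)) = 1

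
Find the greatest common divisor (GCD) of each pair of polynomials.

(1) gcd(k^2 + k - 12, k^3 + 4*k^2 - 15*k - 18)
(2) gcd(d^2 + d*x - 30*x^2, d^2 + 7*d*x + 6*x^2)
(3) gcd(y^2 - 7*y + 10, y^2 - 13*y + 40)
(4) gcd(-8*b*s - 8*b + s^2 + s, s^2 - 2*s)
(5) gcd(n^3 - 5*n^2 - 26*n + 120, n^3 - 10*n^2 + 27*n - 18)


(1) = k - 3
(2) = d + 6*x
(3) = y - 5
(4) = gcd((-8*b + s)*(s + 1), s*(s - 2)) = 1
(5) = n - 6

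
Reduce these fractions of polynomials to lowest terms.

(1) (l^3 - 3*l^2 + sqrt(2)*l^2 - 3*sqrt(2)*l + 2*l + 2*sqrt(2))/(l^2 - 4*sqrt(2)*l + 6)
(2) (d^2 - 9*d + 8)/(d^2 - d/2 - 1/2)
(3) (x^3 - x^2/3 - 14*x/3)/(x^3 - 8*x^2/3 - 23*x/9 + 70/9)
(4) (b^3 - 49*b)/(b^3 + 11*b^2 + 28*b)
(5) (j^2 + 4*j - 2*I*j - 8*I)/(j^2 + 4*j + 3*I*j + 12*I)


(1) = (l^3 + l^2*(-3 + sqrt(2)) + l*(2 - 3*sqrt(2)) + 2*sqrt(2))/(l^2 - 4*sqrt(2)*l + 6)
(2) = (2*d - 16)/(2*d + 1)
(3) = (3*x^2 + 6*x)/(3*x^2 - x - 10)
(4) = (b - 7)/(b + 4)
(5) = (j - 2*I)/(j + 3*I)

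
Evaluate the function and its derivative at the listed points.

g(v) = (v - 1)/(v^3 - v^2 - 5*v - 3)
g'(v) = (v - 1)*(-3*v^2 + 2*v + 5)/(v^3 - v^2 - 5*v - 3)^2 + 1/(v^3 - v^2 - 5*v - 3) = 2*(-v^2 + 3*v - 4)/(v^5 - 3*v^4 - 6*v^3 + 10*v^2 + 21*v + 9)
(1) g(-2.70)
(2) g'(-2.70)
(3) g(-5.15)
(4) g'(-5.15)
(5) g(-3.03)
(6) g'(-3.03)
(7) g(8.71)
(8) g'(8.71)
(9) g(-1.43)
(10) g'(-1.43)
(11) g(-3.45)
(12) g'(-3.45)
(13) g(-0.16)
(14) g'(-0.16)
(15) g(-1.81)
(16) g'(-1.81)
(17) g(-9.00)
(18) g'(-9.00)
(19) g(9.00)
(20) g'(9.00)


(1) = 0.22
(2) = 0.24
(3) = 0.04
(4) = 0.02
(5) = 0.16
(6) = 0.15
(7) = 0.01
(8) = -0.00
(9) = 2.97
(10) = 13.25
(11) = 0.11
(12) = 0.09
(13) = 0.52
(14) = -1.52
(15) = 0.89
(16) = 2.07
(17) = 0.01
(18) = 0.00
(19) = 0.01
(20) = -0.00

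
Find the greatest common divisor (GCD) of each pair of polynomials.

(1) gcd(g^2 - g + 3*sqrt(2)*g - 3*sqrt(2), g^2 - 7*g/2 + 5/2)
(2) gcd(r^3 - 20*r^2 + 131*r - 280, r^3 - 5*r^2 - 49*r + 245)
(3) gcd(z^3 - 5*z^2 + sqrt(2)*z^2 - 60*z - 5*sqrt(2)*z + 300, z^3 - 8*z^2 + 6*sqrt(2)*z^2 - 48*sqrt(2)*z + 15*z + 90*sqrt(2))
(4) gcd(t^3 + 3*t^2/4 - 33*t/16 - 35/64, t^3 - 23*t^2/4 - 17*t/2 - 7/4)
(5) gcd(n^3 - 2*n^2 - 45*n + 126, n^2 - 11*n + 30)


(1) = g - 1
(2) = gcd((r - 8)*(r - 7)*(r - 5), (r - 7)*(r - 5)*(r + 7)) = r^2 - 12*r + 35
(3) = gcd((z - 5)*(z - 5*sqrt(2))*(z + 6*sqrt(2)), (z - 5)*(z - 3)*(z + 6*sqrt(2))) = z^2 + z*(-5 + 6*sqrt(2)) - 30*sqrt(2)
(4) = t + 1/4
(5) = gcd((n - 6)*(n - 3)*(n + 7), (n - 6)*(n - 5)) = n - 6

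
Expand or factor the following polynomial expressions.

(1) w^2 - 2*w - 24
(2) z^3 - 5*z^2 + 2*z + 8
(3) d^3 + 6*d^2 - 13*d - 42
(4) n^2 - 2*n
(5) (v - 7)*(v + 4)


(1) = (w - 6)*(w + 4)
(2) = (z - 4)*(z - 2)*(z + 1)
(3) = (d - 3)*(d + 2)*(d + 7)
(4) = n*(n - 2)
(5) = v^2 - 3*v - 28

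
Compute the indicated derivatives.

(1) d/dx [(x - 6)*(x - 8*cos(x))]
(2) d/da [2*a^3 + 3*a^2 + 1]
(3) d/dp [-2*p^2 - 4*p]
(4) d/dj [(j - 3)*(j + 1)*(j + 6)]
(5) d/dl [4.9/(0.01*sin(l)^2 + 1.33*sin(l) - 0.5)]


(1) = x + (x - 6)*(8*sin(x) + 1) - 8*cos(x)
(2) = 6*a*(a + 1)
(3) = -4*p - 4
(4) = 3*j^2 + 8*j - 15
(5) = -(0.098*sin(l) + 6.517)*cos(l)/(0.01*sin(l)^2 + 1.33*sin(l) - 0.5)^2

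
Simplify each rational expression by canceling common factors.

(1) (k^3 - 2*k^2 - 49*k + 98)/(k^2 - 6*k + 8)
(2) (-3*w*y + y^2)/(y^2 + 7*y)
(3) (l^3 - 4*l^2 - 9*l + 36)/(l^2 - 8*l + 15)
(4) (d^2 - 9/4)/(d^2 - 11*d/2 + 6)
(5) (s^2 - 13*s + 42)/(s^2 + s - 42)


(1) = (k^2 - 49)/(k - 4)
(2) = (-3*w + y)/(y + 7)
(3) = (l^2 - l - 12)/(l - 5)
(4) = (2*d + 3)/(2*d - 8)
(5) = (s - 7)/(s + 7)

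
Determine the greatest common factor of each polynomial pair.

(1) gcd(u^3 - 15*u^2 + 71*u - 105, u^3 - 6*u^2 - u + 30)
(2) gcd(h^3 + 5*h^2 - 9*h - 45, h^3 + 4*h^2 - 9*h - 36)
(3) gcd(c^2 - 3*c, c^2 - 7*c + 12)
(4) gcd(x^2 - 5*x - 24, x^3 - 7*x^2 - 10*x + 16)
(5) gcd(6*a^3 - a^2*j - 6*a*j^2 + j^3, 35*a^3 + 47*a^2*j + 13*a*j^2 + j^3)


(1) = gcd((u - 7)*(u - 5)*(u - 3), (u - 5)*(u - 3)*(u + 2)) = u^2 - 8*u + 15
(2) = h^2 - 9
(3) = c - 3
(4) = gcd((x - 8)*(x + 3), (x - 8)*(x - 1)*(x + 2)) = x - 8
(5) = a + j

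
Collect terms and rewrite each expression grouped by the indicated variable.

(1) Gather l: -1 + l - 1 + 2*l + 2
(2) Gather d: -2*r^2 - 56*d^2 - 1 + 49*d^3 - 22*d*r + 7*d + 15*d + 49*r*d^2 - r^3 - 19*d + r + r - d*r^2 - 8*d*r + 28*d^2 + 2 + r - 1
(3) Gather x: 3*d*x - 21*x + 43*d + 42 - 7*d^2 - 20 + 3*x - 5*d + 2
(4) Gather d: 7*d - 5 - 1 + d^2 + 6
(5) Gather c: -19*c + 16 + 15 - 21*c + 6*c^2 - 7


(1) = 3*l
(2) = 49*d^3 + d^2*(49*r - 28) + d*(-r^2 - 30*r + 3) - r^3 - 2*r^2 + 3*r
(3) = -7*d^2 + 38*d + x*(3*d - 18) + 24
(4) = d^2 + 7*d
(5) = 6*c^2 - 40*c + 24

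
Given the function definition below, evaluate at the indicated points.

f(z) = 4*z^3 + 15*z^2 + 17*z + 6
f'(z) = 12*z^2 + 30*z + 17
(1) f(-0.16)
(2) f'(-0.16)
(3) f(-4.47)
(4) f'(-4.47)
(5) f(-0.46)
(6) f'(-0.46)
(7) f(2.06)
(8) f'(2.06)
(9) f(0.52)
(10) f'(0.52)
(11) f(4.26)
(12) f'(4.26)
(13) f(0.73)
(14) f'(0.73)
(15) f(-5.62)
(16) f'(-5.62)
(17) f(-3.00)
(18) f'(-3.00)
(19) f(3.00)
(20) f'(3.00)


(1) = 3.65
(2) = 12.51
(3) = -127.53
(4) = 122.67
(5) = 0.96
(6) = 5.74
(7) = 139.64
(8) = 129.72
(9) = 19.46
(10) = 35.84
(11) = 659.87
(12) = 362.57
(13) = 27.96
(14) = 45.29
(15) = -325.79
(16) = 227.41
(17) = -18.00
(18) = 35.00
(19) = 300.00
(20) = 215.00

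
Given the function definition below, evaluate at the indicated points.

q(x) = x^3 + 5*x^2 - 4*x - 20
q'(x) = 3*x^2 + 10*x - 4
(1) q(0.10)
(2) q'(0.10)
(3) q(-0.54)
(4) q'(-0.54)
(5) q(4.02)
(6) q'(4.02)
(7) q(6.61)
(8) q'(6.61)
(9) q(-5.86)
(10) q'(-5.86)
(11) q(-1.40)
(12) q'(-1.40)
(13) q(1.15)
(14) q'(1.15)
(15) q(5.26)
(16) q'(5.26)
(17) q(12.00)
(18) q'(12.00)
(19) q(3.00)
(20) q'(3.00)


(1) = -20.35
(2) = -2.97
(3) = -16.54
(4) = -8.53
(5) = 109.69
(6) = 84.68
(7) = 460.83
(8) = 193.18
(9) = -26.09
(10) = 40.42
(11) = -7.34
(12) = -12.12
(13) = -16.47
(14) = 11.47
(15) = 242.83
(16) = 131.60
(17) = 2380.00
(18) = 548.00
(19) = 40.00
(20) = 53.00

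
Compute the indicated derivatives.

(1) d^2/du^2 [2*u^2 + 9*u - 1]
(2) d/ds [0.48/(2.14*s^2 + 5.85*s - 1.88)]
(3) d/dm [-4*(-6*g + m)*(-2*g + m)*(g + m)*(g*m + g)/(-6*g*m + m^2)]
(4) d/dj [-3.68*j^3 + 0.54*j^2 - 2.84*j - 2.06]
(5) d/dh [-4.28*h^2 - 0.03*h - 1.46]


(1) = 4
(2) = (-2.0544*s - 2.808)/(2.14*s^2 + 5.85*s - 1.88)^2
(3) = -8*g^3/m^2 + 4*g^2 - 8*g*m - 4*g
(4) = -11.04*j^2 + 1.08*j - 2.84
(5) = -8.56*h - 0.03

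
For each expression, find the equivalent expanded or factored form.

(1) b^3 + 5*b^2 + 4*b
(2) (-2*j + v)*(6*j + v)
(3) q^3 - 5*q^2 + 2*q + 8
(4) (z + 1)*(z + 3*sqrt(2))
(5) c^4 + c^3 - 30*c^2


(1) = b*(b + 1)*(b + 4)
(2) = -12*j^2 + 4*j*v + v^2
(3) = (q - 4)*(q - 2)*(q + 1)
(4) = z^2 + z + 3*sqrt(2)*z + 3*sqrt(2)
(5) = c^2*(c - 5)*(c + 6)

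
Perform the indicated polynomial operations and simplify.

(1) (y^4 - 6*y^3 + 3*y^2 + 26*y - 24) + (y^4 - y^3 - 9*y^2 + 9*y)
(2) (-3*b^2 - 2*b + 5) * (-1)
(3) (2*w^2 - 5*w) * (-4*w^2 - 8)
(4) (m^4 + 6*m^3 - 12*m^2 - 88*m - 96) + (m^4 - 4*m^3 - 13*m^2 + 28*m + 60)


(1) = 2*y^4 - 7*y^3 - 6*y^2 + 35*y - 24
(2) = 3*b^2 + 2*b - 5
(3) = -8*w^4 + 20*w^3 - 16*w^2 + 40*w
(4) = 2*m^4 + 2*m^3 - 25*m^2 - 60*m - 36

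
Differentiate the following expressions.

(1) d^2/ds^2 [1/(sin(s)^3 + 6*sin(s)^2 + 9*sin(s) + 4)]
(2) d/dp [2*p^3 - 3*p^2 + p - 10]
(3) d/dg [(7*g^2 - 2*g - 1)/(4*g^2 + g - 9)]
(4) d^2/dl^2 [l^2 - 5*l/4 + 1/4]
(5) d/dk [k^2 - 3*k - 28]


(1) = 3*(-3*sin(s)^3 - 13*sin(s)^2 - 2*sin(s) + 38)/((sin(s) + 1)^3*(sin(s) + 4)^3)
(2) = 6*p^2 - 6*p + 1
(3) = (15*g^2 - 118*g + 19)/(16*g^4 + 8*g^3 - 71*g^2 - 18*g + 81)
(4) = 2
(5) = 2*k - 3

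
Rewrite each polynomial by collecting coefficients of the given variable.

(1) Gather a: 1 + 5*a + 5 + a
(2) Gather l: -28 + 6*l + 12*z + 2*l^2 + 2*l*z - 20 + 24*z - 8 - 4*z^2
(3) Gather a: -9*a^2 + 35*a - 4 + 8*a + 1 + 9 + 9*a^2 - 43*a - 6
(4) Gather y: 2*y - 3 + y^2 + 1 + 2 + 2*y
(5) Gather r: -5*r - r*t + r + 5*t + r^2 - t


(1) = 6*a + 6
(2) = 2*l^2 + l*(2*z + 6) - 4*z^2 + 36*z - 56
(3) = 0
(4) = y^2 + 4*y
(5) = r^2 + r*(-t - 4) + 4*t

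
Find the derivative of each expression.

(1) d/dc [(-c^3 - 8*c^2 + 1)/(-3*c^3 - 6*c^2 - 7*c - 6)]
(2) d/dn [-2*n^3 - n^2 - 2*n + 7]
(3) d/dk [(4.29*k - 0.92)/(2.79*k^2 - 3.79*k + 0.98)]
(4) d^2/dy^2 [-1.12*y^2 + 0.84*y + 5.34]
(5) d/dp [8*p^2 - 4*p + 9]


(1) = (-18*c^4 + 14*c^3 + 83*c^2 + 108*c + 7)/(9*c^6 + 36*c^5 + 78*c^4 + 120*c^3 + 121*c^2 + 84*c + 36)
(2) = -6*n^2 - 2*n - 2
(3) = (-11.9691*k^2 + 5.1336*k + 0.7174)/(7.7841*k^4 - 21.1482*k^3 + 19.8325*k^2 - 7.4284*k + 0.9604)
(4) = -2.24000000000000
(5) = 16*p - 4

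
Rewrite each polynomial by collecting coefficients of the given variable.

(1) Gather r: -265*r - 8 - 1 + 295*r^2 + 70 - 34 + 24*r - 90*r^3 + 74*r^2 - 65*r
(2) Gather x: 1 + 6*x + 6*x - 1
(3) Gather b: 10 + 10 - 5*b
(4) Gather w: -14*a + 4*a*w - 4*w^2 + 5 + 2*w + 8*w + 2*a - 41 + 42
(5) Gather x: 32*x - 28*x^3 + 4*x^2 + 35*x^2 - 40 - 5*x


(1) = -90*r^3 + 369*r^2 - 306*r + 27
(2) = 12*x
(3) = 20 - 5*b
(4) = -12*a - 4*w^2 + w*(4*a + 10) + 6
(5) = -28*x^3 + 39*x^2 + 27*x - 40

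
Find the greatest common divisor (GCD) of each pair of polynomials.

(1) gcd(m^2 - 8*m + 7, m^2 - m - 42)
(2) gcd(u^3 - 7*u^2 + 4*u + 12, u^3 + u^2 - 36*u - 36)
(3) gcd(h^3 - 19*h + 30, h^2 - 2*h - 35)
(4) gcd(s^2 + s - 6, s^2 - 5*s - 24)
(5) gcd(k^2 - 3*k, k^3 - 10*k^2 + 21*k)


(1) = m - 7
(2) = u^2 - 5*u - 6
(3) = h + 5
(4) = gcd((s - 2)*(s + 3), (s - 8)*(s + 3)) = s + 3
(5) = gcd(k*(k - 3), k*(k - 7)*(k - 3)) = k^2 - 3*k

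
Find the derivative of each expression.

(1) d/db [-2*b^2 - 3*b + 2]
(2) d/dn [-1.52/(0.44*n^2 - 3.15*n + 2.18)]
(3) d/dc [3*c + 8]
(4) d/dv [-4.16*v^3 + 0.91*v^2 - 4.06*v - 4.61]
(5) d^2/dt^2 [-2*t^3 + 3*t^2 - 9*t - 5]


(1) = -4*b - 3
(2) = (1.3376*n - 4.788)/(0.44*n^2 - 3.15*n + 2.18)^2
(3) = 3
(4) = -12.48*v^2 + 1.82*v - 4.06
(5) = 6 - 12*t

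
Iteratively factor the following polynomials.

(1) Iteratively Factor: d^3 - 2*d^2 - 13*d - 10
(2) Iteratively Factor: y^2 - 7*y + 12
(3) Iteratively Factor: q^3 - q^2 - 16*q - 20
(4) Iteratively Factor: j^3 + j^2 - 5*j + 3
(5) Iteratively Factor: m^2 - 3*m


(1) = (d + 1)*(d^2 - 3*d - 10) = (d + 1)*(d + 2)*(d - 5)
(2) = (y - 4)*(y - 3)
(3) = (q + 2)*(q^2 - 3*q - 10) = (q - 5)*(q + 2)*(q + 2)
(4) = (j - 1)*(j^2 + 2*j - 3) = (j - 1)*(j + 3)*(j - 1)
(5) = (m - 3)*(m)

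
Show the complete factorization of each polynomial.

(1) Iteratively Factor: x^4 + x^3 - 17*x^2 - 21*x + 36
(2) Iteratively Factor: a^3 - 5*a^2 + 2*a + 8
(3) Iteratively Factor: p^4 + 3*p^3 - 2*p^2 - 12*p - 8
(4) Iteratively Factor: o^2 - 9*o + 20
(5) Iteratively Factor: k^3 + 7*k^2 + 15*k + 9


(1) = (x - 1)*(x^3 + 2*x^2 - 15*x - 36) = (x - 1)*(x + 3)*(x^2 - x - 12) = (x - 1)*(x + 3)^2*(x - 4)
(2) = (a - 2)*(a^2 - 3*a - 4) = (a - 2)*(a + 1)*(a - 4)
(3) = (p + 1)*(p^3 + 2*p^2 - 4*p - 8) = (p + 1)*(p + 2)*(p^2 - 4) = (p - 2)*(p + 1)*(p + 2)*(p + 2)
(4) = (o - 5)*(o - 4)
(5) = (k + 3)*(k^2 + 4*k + 3) = (k + 1)*(k + 3)*(k + 3)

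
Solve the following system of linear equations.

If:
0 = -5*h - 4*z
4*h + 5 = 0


Then:
h = -5/4
z = 25/16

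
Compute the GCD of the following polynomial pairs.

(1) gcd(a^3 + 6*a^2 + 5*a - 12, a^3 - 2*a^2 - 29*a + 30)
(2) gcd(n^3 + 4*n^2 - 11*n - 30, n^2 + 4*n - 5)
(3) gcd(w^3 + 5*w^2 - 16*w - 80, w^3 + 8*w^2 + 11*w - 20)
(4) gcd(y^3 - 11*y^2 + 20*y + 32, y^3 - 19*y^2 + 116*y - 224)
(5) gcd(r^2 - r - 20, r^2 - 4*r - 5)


(1) = gcd((a - 1)*(a + 3)*(a + 4), (a - 6)*(a - 1)*(a + 5)) = a - 1
(2) = gcd((n - 3)*(n + 2)*(n + 5), (n - 1)*(n + 5)) = n + 5
(3) = w^2 + 9*w + 20
(4) = gcd((y - 8)*(y - 4)*(y + 1), (y - 8)*(y - 7)*(y - 4)) = y^2 - 12*y + 32
(5) = gcd((r - 5)*(r + 4), (r - 5)*(r + 1)) = r - 5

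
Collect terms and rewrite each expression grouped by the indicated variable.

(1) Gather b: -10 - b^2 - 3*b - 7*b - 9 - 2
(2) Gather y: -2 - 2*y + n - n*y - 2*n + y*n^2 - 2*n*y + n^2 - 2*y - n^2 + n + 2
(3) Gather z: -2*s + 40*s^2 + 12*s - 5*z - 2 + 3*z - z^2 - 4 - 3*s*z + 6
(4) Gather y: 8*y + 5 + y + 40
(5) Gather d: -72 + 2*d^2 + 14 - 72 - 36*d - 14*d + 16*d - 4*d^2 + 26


(1) = -b^2 - 10*b - 21
(2) = y*(n^2 - 3*n - 4)
(3) = 40*s^2 + 10*s - z^2 + z*(-3*s - 2)
(4) = 9*y + 45
(5) = -2*d^2 - 34*d - 104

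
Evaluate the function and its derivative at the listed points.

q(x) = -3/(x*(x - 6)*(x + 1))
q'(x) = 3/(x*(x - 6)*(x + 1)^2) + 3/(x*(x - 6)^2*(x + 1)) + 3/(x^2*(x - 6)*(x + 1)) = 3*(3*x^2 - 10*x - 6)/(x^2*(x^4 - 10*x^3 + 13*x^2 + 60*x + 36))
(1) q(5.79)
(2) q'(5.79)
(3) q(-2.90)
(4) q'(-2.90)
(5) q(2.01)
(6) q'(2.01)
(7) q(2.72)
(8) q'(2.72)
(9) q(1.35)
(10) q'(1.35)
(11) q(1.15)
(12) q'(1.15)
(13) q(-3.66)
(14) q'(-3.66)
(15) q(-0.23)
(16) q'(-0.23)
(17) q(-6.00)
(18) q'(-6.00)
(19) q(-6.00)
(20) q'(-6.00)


(1) = 0.36
(2) = 1.61
(3) = 0.06
(4) = 0.06
(5) = 0.12
(6) = -0.07
(7) = 0.09
(8) = -0.03
(9) = 0.20
(10) = -0.19
(11) = 0.25
(12) = -0.28
(13) = 0.03
(14) = 0.02
(15) = -2.72
(16) = -8.73
(17) = 0.01
(18) = 0.00
(19) = 0.01
(20) = 0.00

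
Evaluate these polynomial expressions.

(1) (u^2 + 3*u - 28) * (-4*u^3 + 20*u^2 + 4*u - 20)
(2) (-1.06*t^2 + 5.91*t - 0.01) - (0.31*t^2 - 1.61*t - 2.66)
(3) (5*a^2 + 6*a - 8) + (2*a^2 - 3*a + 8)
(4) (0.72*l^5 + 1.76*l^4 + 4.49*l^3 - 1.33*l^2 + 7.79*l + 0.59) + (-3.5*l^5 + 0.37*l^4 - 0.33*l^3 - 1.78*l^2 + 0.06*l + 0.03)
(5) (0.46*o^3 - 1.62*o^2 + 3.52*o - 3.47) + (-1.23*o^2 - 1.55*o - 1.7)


(1) = -4*u^5 + 8*u^4 + 176*u^3 - 568*u^2 - 172*u + 560
(2) = -1.37*t^2 + 7.52*t + 2.65
(3) = 7*a^2 + 3*a
(4) = -2.78*l^5 + 2.13*l^4 + 4.16*l^3 - 3.11*l^2 + 7.85*l + 0.62
(5) = 0.46*o^3 - 2.85*o^2 + 1.97*o - 5.17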